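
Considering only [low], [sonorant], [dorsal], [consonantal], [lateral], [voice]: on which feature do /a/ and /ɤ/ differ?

[low]

/a/ (low unrounded vowel) and /ɤ/ (mid back unrounded tense vowel) agree on [+sonorant], [+dorsal], [−consonantal], [−lateral], [+voice]. They differ on [low] (/a/ [+], /ɤ/ [−]).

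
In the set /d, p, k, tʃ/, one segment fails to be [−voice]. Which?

Every segment except /d/ is [−voice]. /d/ (voiced alveolar stop) is [+voice], so it is the exception.

d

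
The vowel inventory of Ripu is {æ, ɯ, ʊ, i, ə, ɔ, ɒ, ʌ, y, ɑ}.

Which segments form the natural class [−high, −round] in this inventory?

Among the inventory, the [−high] segments are /æ, ə, ɔ, ɒ, ʌ, ɑ/.
Among these, [−round] leaves /æ, ə, ʌ, ɑ/.

æ, ə, ʌ, ɑ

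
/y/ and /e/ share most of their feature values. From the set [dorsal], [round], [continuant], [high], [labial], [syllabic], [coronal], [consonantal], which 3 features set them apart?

[labial], [round], [high]

The two segments share [+dorsal], [+continuant], [+syllabic], [-coronal], [-consonantal]. The only features from the list on which they differ: /y/ is [+labial] while /e/ is [-labial]; /y/ is [+round] while /e/ is [-round]; /y/ is [+high] while /e/ is [-high].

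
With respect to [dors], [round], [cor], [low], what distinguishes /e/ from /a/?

[low]

/e/ (mid front unrounded tense vowel) and /a/ (low unrounded vowel) agree on [+dorsal], [−round], [−coronal]. They differ on [low] (/e/ [−], /a/ [+]).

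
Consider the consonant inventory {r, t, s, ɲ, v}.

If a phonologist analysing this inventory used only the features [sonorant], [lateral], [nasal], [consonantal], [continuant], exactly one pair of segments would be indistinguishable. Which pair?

On the given features, /s/ and /v/ have an identical profile: [-sonorant], [-lateral], [-nasal], [+consonantal], [+continuant]. No other two segments in the inventory coincide on all 5 features. (They do differ in [voice], [labial] and [coronal], which are not among the given features.)

s, v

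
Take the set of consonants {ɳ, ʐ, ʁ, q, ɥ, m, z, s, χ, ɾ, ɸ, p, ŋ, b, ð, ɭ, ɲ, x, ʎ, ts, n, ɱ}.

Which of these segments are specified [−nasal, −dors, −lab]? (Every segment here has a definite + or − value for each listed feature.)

ʐ, z, s, ɾ, ð, ɭ, ts

Checking each segment against [−nasal], [−dorsal], [−labial]: /ʐ/ (voiced retroflex fricative), /z/ (voiced alveolar fricative), /s/ (voiceless alveolar fricative), /ɾ/ (alveolar tap), /ð/ (voiced dental fricative), /ɭ/ (retroflex lateral approximant), among others, satisfy every feature; every other segment in the inventory fails at least one.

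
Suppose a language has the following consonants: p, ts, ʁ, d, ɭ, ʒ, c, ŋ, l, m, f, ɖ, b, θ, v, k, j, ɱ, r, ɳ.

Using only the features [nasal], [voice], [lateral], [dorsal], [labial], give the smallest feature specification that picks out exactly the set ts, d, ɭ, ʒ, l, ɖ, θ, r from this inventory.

/ts, d, ɭ, ʒ, l, ɖ, θ, r/ are all [-nasal], [-labial], [-dorsal], and no other segment in the inventory matches all three values. Dropping any one of them over-generates: [-labial, -dorsal] alone would also admit /ɳ/; [-nasal, -dorsal] alone would also admit /p, f, b, v/; [-nasal, -labial] alone would also admit /ʁ, c, k, j/. No other combination of two listed features picks out exactly this set either, so fewer than three features will not do.

[-nasal, -labial, -dorsal]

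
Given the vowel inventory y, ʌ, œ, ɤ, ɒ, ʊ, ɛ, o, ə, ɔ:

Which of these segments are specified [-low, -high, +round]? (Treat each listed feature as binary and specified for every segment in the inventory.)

œ, o, ɔ

Checking each segment against [-low], [-high], [+round]: /œ/ (mid front rounded lax vowel), /o/ (mid back rounded tense vowel), /ɔ/ (mid back rounded lax vowel) satisfy every feature; every other segment in the inventory fails at least one.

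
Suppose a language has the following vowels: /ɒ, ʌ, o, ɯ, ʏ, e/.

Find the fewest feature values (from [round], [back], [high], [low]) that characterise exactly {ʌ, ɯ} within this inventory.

The class [+back], [−round] has exactly /ʌ, ɯ/ as its extension in this inventory. No smaller conjunction from the listed features achieves this: [−round] alone would also admit /e/; [+back] alone would also admit /ɒ, o/; and checking the remaining single features turns up none with this extension.

[+back, −round]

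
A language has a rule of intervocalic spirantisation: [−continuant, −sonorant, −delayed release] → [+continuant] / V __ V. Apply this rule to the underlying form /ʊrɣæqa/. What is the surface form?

[ʊrɣæχa]

Only /q/ occurs between two vowels (/æ/ __ /a/) and matches the structural description. It is a voiceless uvular stop, so [−continuant, −sonorant, −delayed release] holds; changing it to [+continuant] with all other features held fixed yields /χ/ (voiceless uvular fricative). No other segment meets both the structural description and the environment, so the output is [ʊrɣæχa].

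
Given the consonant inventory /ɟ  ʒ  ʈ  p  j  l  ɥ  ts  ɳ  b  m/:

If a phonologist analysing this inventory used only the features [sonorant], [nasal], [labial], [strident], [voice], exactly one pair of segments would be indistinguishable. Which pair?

l, j

On the given features, /l/ and /j/ have an identical profile: [+sonorant], [-nasal], [-labial], [-strident], [+voice]. No other two segments in the inventory coincide on all 5 features. (They do differ in [lateral] and [dorsal], which are not among the given features.)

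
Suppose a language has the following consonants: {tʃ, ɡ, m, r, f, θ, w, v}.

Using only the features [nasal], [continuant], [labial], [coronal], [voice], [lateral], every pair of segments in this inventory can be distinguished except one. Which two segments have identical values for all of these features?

On the given features, /v/ and /w/ have an identical profile: [−nasal], [+continuant], [+labial], [−coronal], [+voice], [−lateral]. No other two segments in the inventory coincide on all 6 features. (They do differ in [sonorant], [round] and [dorsal], which are not among the given features.)

v, w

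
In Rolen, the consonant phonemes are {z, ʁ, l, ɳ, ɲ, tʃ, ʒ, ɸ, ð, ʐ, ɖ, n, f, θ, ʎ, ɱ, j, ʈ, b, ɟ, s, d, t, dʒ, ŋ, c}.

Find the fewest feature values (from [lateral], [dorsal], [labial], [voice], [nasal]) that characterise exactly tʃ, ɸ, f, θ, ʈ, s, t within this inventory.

The class [-voice], [-dorsal] has exactly /tʃ, ɸ, f, θ, ʈ, s, t/ as its extension in this inventory. No smaller conjunction from the listed features achieves this: [-dorsal] alone would also admit /z, l, ɳ, ʒ, …/; [-voice] alone would also admit /c/; and checking the remaining single features turns up none with this extension.

[-voice, -dorsal]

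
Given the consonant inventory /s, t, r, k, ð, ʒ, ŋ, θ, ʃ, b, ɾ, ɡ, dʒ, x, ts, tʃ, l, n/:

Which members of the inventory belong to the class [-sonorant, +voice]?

ð, ʒ, b, ɡ, dʒ

The [-sonorant] segments are /s, t, k, ð, ʒ, θ, ʃ, b, ɡ, dʒ, x, ts, tʃ/.
Intersecting with [+voice] leaves /ð, ʒ, b, ɡ, dʒ/.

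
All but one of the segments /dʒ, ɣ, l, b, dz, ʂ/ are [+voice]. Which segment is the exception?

/b, l, dz, dʒ, ɣ/ are all [+voice]; /ʂ/ (voiceless retroflex fricative) is [−voice].

ʂ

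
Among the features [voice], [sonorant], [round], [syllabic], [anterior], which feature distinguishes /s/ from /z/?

/s/ is the voiceless alveolar fricative and /z/ is the voiced alveolar fricative. Both are [−sonorant], [−round], [−syllabic], [+anterior]. /s/ is [−voice] while /z/ is [+voice], so the distinguishing feature is [voice].

[voice]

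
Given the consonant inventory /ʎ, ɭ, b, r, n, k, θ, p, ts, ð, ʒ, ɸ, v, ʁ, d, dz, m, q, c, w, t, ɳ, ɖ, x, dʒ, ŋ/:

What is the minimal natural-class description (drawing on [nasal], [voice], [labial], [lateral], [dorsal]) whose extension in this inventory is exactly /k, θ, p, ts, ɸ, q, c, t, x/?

[−voice]

The target set is precisely the extension of [−voice] in this inventory.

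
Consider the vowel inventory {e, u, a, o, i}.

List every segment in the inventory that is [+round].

u, o

The [+round] segments here are /u, o/; the remaining /e, a, i/ are [−round].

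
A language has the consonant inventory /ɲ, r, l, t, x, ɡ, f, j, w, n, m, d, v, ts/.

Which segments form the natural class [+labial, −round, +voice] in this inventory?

m, v

Checking each segment against [+labial], [−round], [+voice]: /m/ (bilabial nasal), /v/ (voiced labiodental fricative) satisfy every feature; every other segment in the inventory fails at least one.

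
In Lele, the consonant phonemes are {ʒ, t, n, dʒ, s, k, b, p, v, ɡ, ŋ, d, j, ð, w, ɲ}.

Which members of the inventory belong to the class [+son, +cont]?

Checking each segment against [+sonorant], [+continuant]: /j/ (palatal glide), /w/ (labial-velar glide) satisfy every feature; every other segment in the inventory fails at least one.

j, w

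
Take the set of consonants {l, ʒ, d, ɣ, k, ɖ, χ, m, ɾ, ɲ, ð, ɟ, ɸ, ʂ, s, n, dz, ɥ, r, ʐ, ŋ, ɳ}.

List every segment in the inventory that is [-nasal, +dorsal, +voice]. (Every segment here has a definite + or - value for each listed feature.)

Eliminate segments failing any feature: /l, ʒ, d, ɖ, ɾ, ð, ɸ, ʂ, s, dz, r, ʐ/ are [-dorsal]; /k, χ/ are [-voice]; /m, ɲ, n, ŋ, ɳ/ are [+nasal]. The remaining /ɣ, ɟ, ɥ/ satisfy [-nasal], [+dorsal], [+voice].

ɣ, ɟ, ɥ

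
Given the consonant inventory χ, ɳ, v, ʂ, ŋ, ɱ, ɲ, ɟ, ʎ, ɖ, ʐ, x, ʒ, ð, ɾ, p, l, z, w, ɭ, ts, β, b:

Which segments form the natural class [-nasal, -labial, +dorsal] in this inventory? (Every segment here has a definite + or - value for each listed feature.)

Checking each segment against [-nasal], [-labial], [+dorsal]: /χ/ (voiceless uvular fricative), /ɟ/ (voiced palatal stop), /ʎ/ (palatal lateral approximant), /x/ (voiceless velar fricative) satisfy every feature; every other segment in the inventory fails at least one.

χ, ɟ, ʎ, x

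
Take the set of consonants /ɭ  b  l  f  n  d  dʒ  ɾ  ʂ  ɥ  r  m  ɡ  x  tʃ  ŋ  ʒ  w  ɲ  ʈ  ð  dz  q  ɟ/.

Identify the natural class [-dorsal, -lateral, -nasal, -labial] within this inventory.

d, dʒ, ɾ, ʂ, r, tʃ, ʒ, ʈ, ð, dz

First, the [-dorsal] segments are /ɭ, b, l, f, n, d, dʒ, ɾ, ʂ, r, m, tʃ, ʒ, ʈ, ð, dz/.
Intersecting with [-lateral] gives /b, f, n, d, dʒ, ɾ, ʂ, r, m, tʃ, ʒ, ʈ, ð, dz/.
Intersecting with [-nasal] gives /b, f, d, dʒ, ɾ, ʂ, r, tʃ, ʒ, ʈ, ð, dz/.
Of those, [-labial] leaves /d, dʒ, ɾ, ʂ, r, tʃ, ʒ, ʈ, ð, dz/.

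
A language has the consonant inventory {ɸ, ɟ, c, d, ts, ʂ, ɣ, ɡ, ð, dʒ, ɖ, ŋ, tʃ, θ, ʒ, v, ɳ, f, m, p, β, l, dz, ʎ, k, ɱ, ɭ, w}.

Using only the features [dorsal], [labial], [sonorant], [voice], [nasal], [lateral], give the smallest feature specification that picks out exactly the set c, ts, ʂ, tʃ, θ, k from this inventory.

[-voice, -labial]

/c, ts, ʂ, tʃ, θ, k/ are all [-voice], [-labial], and no other segment in the inventory matches both values. Dropping any one of them over-generates: [-labial] alone would also admit /ɟ, d, ɣ, ɡ, …/; [-voice] alone would also admit /ɸ, f, p/. No other single listed feature picks out exactly this set either, so fewer than two features will not do.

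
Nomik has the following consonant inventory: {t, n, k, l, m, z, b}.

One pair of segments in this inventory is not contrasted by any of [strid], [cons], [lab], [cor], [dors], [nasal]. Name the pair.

On the given features, /l/ and /t/ have an identical profile: [-strident], [+consonantal], [-labial], [+coronal], [-dorsal], [-nasal]. No other two segments in the inventory coincide on all 6 features. (They do differ in [sonorant], [voice] and [lateral], which are not among the given features.)

l, t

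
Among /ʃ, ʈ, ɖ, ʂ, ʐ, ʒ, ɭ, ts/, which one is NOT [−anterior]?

ts

Every segment except /ts/ is [−anterior]. /ts/ (voiceless alveolar affricate) is [+anterior], so it is the exception.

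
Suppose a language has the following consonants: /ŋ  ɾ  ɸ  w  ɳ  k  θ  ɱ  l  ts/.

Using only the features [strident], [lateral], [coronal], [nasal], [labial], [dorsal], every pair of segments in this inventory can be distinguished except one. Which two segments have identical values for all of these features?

/θ/ (voiceless dental fricative) and /ɾ/ (alveolar tap) are both [−strident], [−lateral], [+coronal], [−nasal], [−labial], [−dorsal], so none of the listed features separates them. (They do differ in [sonorant] and [voice], which are not among the given features.) Every other pair in the inventory differs on at least one listed feature.

θ, ɾ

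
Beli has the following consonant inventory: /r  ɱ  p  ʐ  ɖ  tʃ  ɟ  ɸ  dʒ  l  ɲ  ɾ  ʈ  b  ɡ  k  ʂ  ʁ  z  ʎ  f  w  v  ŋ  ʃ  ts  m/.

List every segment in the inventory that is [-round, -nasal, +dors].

ɟ, ɡ, k, ʁ, ʎ

Among the inventory, the [-round] segments are /r, ɱ, p, ʐ, ɖ, tʃ, ɟ, ɸ, dʒ, l, ɲ, ɾ, ʈ, b, ɡ, k, ʂ, ʁ, z, ʎ, f, v, ŋ, ʃ, ts, m/.
Intersecting with [-nasal] gives /r, p, ʐ, ɖ, tʃ, ɟ, ɸ, dʒ, l, ɾ, ʈ, b, ɡ, k, ʂ, ʁ, z, ʎ, f, v, ʃ, ts/.
Intersecting with [+dorsal] leaves /ɟ, ɡ, k, ʁ, ʎ/.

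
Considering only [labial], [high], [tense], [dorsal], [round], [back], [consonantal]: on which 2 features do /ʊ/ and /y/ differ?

/ʊ/ (high back rounded lax vowel) and /y/ (high front rounded tense vowel) agree on [+labial], [+high], [+dorsal], [+round], [-consonantal]. They differ on [back] (/ʊ/ [+], /y/ [-]), [tense] (/ʊ/ [-], /y/ [+]).

[back], [tense]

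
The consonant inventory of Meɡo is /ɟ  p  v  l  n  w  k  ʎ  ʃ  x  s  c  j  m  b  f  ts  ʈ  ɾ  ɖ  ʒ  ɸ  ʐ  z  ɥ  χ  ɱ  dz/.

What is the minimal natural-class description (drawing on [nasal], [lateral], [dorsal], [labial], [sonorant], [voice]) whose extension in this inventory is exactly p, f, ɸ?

/p, f, ɸ/ are all [-voice], [+labial], and no other segment in the inventory matches both values. Dropping any one of them over-generates: [+labial] alone would also admit /v, w, m, b, …/; [-voice] alone would also admit /k, ʃ, x, s, …/. No other single listed feature picks out exactly this set either, so fewer than two features will not do.

[-voice, +labial]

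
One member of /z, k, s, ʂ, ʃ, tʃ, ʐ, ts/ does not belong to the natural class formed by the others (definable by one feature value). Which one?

[strident] (equivalently [coronal], [dorsal]) groups all but one: /ts, ʃ, ʂ, tʃ, ʐ, z, s/ share [+strident] while /k/ (voiceless velar stop) alone is [−strident]. Removing any other segment would not leave a single-feature class that excludes it.

k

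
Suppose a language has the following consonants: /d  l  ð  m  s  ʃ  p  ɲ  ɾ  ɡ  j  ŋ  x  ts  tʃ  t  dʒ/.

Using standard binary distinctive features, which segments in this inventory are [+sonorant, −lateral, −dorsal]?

Checking each segment against [+sonorant], [−lateral], [−dorsal]: /m/ (bilabial nasal), /ɾ/ (alveolar tap) satisfy every feature; every other segment in the inventory fails at least one.

m, ɾ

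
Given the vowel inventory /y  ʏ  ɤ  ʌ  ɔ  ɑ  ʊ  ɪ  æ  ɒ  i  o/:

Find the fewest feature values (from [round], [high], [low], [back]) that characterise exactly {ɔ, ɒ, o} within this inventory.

[−high, +round]

The class [−high], [+round] has exactly /ɔ, ɒ, o/ as its extension in this inventory. No smaller conjunction from the listed features achieves this: [+round] alone would also admit /y, ʏ, ʊ/; [−high] alone would also admit /ɤ, ʌ, ɑ, æ/; and checking the remaining single features turns up none with this extension.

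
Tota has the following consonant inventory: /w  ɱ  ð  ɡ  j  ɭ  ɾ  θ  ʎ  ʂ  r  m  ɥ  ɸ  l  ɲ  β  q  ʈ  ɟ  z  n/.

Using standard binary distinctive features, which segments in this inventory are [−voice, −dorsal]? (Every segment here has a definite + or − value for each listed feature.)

Eliminate segments failing any feature: /w, ɱ, ð, ɡ, j, ɭ, ɾ, ʎ, r, m, ɥ, l, ɲ, β, ɟ, z, n/ are [+voice]; /q/ is [+dorsal]. The remaining /θ, ʂ, ɸ, ʈ/ satisfy [−voice], [−dorsal].

θ, ʂ, ɸ, ʈ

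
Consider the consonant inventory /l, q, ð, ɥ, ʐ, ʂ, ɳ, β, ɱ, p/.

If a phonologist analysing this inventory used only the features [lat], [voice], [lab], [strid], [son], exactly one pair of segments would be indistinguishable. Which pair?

On the given features, /ɥ/ and /ɱ/ have an identical profile: [−lateral], [+voice], [+labial], [−strident], [+sonorant]. No other two segments in the inventory coincide on all 5 features. (They do differ in [nasal], [continuant], [round] and [dorsal], which are not among the given features.)

ɥ, ɱ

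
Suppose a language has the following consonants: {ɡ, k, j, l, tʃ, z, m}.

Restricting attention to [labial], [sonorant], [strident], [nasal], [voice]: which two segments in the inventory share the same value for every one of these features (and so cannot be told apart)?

l, j

/l/ (alveolar lateral approximant) and /j/ (palatal glide) are both [−labial], [+sonorant], [−strident], [−nasal], [+voice], so none of the listed features separates them. (They do differ in [lateral] and [dorsal], which are not among the given features.) Every other pair in the inventory differs on at least one listed feature.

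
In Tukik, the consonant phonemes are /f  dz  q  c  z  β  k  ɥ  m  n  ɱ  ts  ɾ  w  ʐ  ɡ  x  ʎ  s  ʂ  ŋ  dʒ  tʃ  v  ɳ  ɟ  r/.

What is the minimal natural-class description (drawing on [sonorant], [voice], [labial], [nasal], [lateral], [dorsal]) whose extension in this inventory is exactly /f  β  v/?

/f, β, v/ are all [−sonorant], [+labial], and no other segment in the inventory matches both values. Dropping any one of them over-generates: [+labial] alone would also admit /ɥ, m, ɱ, w/; [−sonorant] alone would also admit /dz, q, c, z, …/. No other single listed feature picks out exactly this set either, so fewer than two features will not do.

[−sonorant, +labial]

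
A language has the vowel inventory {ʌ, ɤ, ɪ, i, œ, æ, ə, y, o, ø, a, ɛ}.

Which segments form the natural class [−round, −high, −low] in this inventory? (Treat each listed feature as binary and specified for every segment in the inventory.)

Eliminate segments failing any feature: /ɪ, i/ are [+high]; /œ, y, o, ø/ are [+round]; /æ, a/ are [+low]. The remaining /ʌ, ɤ, ə, ɛ/ satisfy [−round], [−high], [−low].

ʌ, ɤ, ə, ɛ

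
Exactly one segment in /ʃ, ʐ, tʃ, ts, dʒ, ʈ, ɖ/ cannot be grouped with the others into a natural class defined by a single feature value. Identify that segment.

ts

The remaining segments after removing /ts/ share [-anterior]; /ts/ (voiceless alveolar affricate) is [+anterior]. For every other candidate removal, the leftover set fails to share any single feature value that the removed segment lacks.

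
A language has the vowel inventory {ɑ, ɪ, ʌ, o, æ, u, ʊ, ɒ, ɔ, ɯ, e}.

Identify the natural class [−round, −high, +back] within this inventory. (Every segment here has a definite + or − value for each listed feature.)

Eliminate segments failing any feature: /ɪ, ɯ/ are [+high]; /o, u, ʊ, ɒ, ɔ/ are [+round]; /æ, e/ are [−back]. The remaining /ɑ, ʌ/ satisfy [−round], [−high], [+back].

ɑ, ʌ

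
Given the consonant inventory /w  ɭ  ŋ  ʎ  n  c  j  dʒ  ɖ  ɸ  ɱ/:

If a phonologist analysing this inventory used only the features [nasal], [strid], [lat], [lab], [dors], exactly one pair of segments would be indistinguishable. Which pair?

c, j

/c/ (voiceless palatal stop) and /j/ (palatal glide) are both [−nasal], [−strident], [−lateral], [−labial], [+dorsal], so none of the listed features separates them. (They do differ in [sonorant], [voice] and [continuant], which are not among the given features.) Every other pair in the inventory differs on at least one listed feature.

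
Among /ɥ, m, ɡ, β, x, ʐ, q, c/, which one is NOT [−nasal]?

/c, β, ʐ, ɥ, ɡ, x, q/ are all [−nasal]; /m/ (bilabial nasal) is [+nasal].

m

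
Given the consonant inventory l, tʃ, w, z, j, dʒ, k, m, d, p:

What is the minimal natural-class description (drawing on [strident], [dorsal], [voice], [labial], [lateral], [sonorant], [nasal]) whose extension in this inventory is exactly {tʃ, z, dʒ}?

[+strident]

/tʃ, z, dʒ/ are exactly the [+strident] segments in the inventory, so a single feature suffices.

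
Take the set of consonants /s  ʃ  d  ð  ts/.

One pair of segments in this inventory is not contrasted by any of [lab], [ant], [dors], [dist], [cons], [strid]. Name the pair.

Both /ts/ and /s/ are [−labial], [+anterior], [−dorsal], [−distributed], [+consonantal], [+strident]. Since the list omits [continuant] — which does distinguish the voiceless alveolar affricate from the voiceless alveolar fricative — this pair collapses; all other pairs remain distinct.

ts, s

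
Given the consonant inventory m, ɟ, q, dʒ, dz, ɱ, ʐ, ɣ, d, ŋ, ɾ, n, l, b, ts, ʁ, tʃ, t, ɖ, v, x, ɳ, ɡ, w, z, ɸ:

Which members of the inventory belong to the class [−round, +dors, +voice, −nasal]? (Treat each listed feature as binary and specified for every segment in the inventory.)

ɟ, ɣ, ʁ, ɡ

Eliminate segments failing any feature: /m, dʒ, dz, ɱ, ʐ, d, ɾ, n, l, b, ts, tʃ, t, ɖ, v, ɳ, z, ɸ/ are [−dorsal]; /q, x/ are [−voice]; /ŋ/ is [+nasal]; /w/ is [+round]. The remaining /ɟ, ɣ, ʁ, ɡ/ satisfy [−round], [+dorsal], [+voice], [−nasal].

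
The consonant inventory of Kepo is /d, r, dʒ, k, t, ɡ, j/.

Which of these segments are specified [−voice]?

k, t

The feature [voice] marks segments produced with vocal-fold vibration. In this inventory /k, t/ lack that property, so they are [−voice]; /d, r, dʒ, ɡ, j/ are [+voice].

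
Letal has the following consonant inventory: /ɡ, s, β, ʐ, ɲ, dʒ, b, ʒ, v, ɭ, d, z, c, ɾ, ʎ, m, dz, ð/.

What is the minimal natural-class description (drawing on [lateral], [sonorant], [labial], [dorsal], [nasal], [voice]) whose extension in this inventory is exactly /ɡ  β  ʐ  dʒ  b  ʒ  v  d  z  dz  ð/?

[-sonorant, +voice]

/ɡ, β, ʐ, dʒ, b, ʒ, v, d, z, dz, ð/ are all [-sonorant], [+voice], and no other segment in the inventory matches both values. Dropping any one of them over-generates: [+voice] alone would also admit /ɲ, ɭ, ɾ, ʎ, …/; [-sonorant] alone would also admit /s, c/. No other single listed feature picks out exactly this set either, so fewer than two features will not do.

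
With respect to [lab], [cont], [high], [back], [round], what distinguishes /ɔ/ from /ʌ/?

[labial], [round]

/ɔ/ (mid back rounded lax vowel) and /ʌ/ (mid back unrounded lax vowel) agree on [+continuant], [-high], [+back]. They differ on [labial] (/ɔ/ [+], /ʌ/ [-]), [round] (/ɔ/ [+], /ʌ/ [-]).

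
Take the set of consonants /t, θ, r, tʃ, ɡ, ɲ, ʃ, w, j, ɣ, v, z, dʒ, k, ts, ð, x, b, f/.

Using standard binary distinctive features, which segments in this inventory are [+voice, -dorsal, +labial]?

v, b

Eliminate segments failing any feature: /t, θ, tʃ, ʃ, k, ts, x, f/ are [-voice]; /r, z, dʒ, ð/ are [-labial]; /ɡ, ɲ, w, j, ɣ/ are [+dorsal]. The remaining /v, b/ satisfy [+voice], [-dorsal], [+labial].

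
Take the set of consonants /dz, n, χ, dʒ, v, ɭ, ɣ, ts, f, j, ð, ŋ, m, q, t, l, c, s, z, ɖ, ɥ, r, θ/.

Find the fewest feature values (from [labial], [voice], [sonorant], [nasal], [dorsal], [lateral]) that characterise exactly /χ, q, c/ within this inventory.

[−voice, +dorsal]

/χ, q, c/ are all [−voice], [+dorsal], and no other segment in the inventory matches both values. Dropping any one of them over-generates: [+dorsal] alone would also admit /ɣ, j, ŋ, ɥ/; [−voice] alone would also admit /ts, f, t, s, …/. No other single listed feature picks out exactly this set either, so fewer than two features will not do.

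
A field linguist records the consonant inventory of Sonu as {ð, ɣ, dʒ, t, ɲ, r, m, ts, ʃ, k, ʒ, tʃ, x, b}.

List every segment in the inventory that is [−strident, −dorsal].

Eliminate segments failing any feature: /ɣ, ɲ, k, x/ are [+dorsal]; /dʒ, ts, ʃ, ʒ, tʃ/ are [+strident]. The remaining /ð, t, r, m, b/ satisfy [−strident], [−dorsal].

ð, t, r, m, b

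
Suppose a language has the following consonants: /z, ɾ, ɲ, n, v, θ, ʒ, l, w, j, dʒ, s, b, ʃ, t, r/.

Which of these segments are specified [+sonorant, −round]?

ɾ, ɲ, n, l, j, r

Checking each segment against [+sonorant], [−round]: /ɾ/ (alveolar tap), /ɲ/ (palatal nasal), /n/ (alveolar nasal), /l/ (alveolar lateral approximant), /j/ (palatal glide), /r/ (alveolar trill) satisfy every feature; every other segment in the inventory fails at least one.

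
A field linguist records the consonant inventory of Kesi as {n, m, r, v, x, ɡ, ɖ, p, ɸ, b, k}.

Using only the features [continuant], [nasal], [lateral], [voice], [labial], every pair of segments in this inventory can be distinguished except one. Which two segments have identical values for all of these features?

ɖ, ɡ

Both /ɖ/ and /ɡ/ are [−continuant], [−nasal], [−lateral], [+voice], [−labial]. Since the list omits [coronal] and [dorsal] — which do distinguish the voiced retroflex stop from the voiced velar stop — this pair collapses; all other pairs remain distinct.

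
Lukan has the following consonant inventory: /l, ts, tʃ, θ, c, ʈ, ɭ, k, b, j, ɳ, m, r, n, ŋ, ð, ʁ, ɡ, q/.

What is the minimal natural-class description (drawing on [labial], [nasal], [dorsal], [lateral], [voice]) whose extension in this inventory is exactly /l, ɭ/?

[+lateral]

/l, ɭ/ are exactly the [+lateral] segments in the inventory, so a single feature suffices.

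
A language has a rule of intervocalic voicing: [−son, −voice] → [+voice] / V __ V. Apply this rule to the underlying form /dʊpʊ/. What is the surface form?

[dʊbʊ]

Only /p/ occurs between two vowels (/ʊ/ __ /ʊ/) and matches the structural description. It is a voiceless bilabial stop, so [−son, −voice] holds; changing it to [+voice] with all other features held fixed yields /b/ (voiced bilabial stop). No other segment meets both the structural description and the environment, so the output is [dʊbʊ].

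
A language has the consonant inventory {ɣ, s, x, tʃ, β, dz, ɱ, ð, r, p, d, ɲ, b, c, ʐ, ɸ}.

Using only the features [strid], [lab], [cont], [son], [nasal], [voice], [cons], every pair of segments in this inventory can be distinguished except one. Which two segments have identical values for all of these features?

ð, ɣ

On the given features, /ð/ and /ɣ/ have an identical profile: [−strident], [−labial], [+continuant], [−sonorant], [−nasal], [+voice], [+consonantal]. No other two segments in the inventory coincide on all 7 features. (They do differ in [coronal] and [dorsal], which are not among the given features.)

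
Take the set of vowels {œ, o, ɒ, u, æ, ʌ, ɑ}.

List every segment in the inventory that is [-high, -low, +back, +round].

Eliminate segments failing any feature: /œ/ is [-back]; /ɒ, æ, ɑ/ are [+low]; /u/ is [+high]; /ʌ/ is [-round]. The remaining /o/ satisfy [-high], [-low], [+back], [+round].

o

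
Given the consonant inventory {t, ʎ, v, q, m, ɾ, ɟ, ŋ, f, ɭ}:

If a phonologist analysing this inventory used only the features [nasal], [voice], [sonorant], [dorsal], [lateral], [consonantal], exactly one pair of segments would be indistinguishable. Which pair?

t, f

Both /t/ and /f/ are [−nasal], [−voice], [−sonorant], [−dorsal], [−lateral], [+consonantal]. Since the list omits [continuant], [labial] and [coronal] — which do distinguish the voiceless alveolar stop from the voiceless labiodental fricative — this pair collapses; all other pairs remain distinct.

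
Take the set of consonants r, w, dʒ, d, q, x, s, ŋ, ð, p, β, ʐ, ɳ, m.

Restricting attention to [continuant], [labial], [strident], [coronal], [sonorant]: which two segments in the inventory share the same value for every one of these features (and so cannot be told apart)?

/ʐ/ (voiced retroflex fricative) and /s/ (voiceless alveolar fricative) are both [+continuant], [−labial], [+strident], [+coronal], [−sonorant], so none of the listed features separates them. (They do differ in [voice] and [anterior], which are not among the given features.) Every other pair in the inventory differs on at least one listed feature.

ʐ, s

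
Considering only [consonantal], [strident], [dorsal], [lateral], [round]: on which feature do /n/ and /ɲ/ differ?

[dorsal]

/n/ (alveolar nasal) and /ɲ/ (palatal nasal) agree on [+consonantal], [-strident], [-lateral], [-round]. They differ on [dorsal] (/n/ [-], /ɲ/ [+]).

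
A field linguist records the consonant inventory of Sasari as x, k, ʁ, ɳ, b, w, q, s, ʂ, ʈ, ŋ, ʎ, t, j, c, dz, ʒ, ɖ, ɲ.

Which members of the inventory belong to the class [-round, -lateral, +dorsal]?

x, k, ʁ, q, ŋ, j, c, ɲ

The [-round] segments are /x, k, ʁ, ɳ, b, q, s, ʂ, ʈ, ŋ, ʎ, t, j, c, dz, ʒ, ɖ, ɲ/.
Within that set, [-lateral] gives /x, k, ʁ, ɳ, b, q, s, ʂ, ʈ, ŋ, t, j, c, dz, ʒ, ɖ, ɲ/.
Intersecting with [+dorsal] leaves /x, k, ʁ, q, ŋ, j, c, ɲ/.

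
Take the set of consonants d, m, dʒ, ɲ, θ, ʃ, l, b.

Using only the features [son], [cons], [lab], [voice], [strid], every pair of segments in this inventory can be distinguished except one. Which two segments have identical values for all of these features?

l, ɲ

Both /l/ and /ɲ/ are [+sonorant], [+consonantal], [-labial], [+voice], [-strident]. Since the list omits [nasal], [lateral] and [dorsal] — which do distinguish the alveolar lateral approximant from the palatal nasal — this pair collapses; all other pairs remain distinct.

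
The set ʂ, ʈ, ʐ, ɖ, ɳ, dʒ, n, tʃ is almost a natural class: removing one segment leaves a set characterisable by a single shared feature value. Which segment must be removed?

[anterior] groups all but one: /ɳ, ʂ, ʐ, ʈ, dʒ, ɖ, tʃ/ share [−anterior] while /n/ (alveolar nasal) alone is [+anterior]. Removing any other segment would not leave a single-feature class that excludes it.

n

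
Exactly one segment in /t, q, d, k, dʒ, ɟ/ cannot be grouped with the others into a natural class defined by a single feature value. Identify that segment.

[delayed release] (equivalently [strident]) groups all but one: /t, d, ɟ, k, q/ share [-delayed release] while /dʒ/ (voiced postalveolar affricate) alone is [+delayed release]. Removing any other segment would not leave a single-feature class that excludes it.

dʒ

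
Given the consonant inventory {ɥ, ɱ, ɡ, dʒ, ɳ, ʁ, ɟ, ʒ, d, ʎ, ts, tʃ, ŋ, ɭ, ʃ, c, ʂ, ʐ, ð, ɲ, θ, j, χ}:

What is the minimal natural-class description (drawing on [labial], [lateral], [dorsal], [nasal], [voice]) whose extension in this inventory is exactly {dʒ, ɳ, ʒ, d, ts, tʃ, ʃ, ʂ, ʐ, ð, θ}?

[−lateral, −labial, −dorsal]

/dʒ, ɳ, ʒ, d, ts, tʃ, ʃ, ʂ, ʐ, ð, θ/ are all [−lateral], [−labial], [−dorsal], and no other segment in the inventory matches all three values. Dropping any one of them over-generates: [−labial, −dorsal] alone would also admit /ɭ/; [−lateral, −dorsal] alone would also admit /ɱ/; [−lateral, −labial] alone would also admit /ɡ, ʁ, ɟ, ŋ, …/. No other combination of two listed features picks out exactly this set either, so fewer than three features will not do.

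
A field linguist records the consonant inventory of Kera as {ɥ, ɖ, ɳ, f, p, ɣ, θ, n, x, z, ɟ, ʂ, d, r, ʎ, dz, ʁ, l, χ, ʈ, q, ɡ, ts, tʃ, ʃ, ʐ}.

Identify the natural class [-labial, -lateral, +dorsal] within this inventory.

Checking each segment against [-labial], [-lateral], [+dorsal]: /ɣ/ (voiced velar fricative), /x/ (voiceless velar fricative), /ɟ/ (voiced palatal stop), /ʁ/ (voiced uvular fricative), /χ/ (voiceless uvular fricative), /q/ (voiceless uvular stop), among others, satisfy every feature; every other segment in the inventory fails at least one.

ɣ, x, ɟ, ʁ, χ, q, ɡ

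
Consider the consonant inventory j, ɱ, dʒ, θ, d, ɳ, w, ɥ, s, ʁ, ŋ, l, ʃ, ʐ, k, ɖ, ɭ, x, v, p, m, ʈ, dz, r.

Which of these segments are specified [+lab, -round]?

ɱ, v, p, m

Checking each segment against [+labial], [-round]: /ɱ/ (labiodental nasal), /v/ (voiced labiodental fricative), /p/ (voiceless bilabial stop), /m/ (bilabial nasal) satisfy every feature; every other segment in the inventory fails at least one.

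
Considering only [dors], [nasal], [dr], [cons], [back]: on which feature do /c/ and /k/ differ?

/c/ (voiceless palatal stop) and /k/ (voiceless velar stop) agree on [+dorsal], [−nasal], [−delayed release], [+consonantal]. They differ on [back] (/c/ [−], /k/ [+]).

[back]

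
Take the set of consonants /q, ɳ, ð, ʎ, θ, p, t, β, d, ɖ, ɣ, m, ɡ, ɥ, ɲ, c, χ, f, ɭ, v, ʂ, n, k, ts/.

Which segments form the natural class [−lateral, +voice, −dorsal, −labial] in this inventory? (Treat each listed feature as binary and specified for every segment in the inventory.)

The [−lateral] segments are /q, ɳ, ð, θ, p, t, β, d, ɖ, ɣ, m, ɡ, ɥ, ɲ, c, χ, f, v, ʂ, n, k, ts/.
Then [+voice] gives /ɳ, ð, β, d, ɖ, ɣ, m, ɡ, ɥ, ɲ, v, n/.
Intersecting with [−dorsal] gives /ɳ, ð, β, d, ɖ, m, v, n/.
Then [−labial] leaves /ɳ, ð, d, ɖ, n/.

ɳ, ð, d, ɖ, n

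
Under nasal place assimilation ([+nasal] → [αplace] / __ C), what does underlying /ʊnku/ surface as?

[ʊŋku]

In /ʊnku/, the nasal /n/ precedes /k/, which is [+dorsal]. The nasal assimilates in place, becoming the [+dorsal] nasal /ŋ/. The surface form is [ʊŋku].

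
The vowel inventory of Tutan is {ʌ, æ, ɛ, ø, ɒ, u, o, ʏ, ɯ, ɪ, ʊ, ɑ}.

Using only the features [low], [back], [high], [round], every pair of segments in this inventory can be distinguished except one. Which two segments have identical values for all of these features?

ʊ, u

On the given features, /ʊ/ and /u/ have an identical profile: [−low], [+back], [+high], [+round]. No other two segments in the inventory coincide on all 4 features. (They do differ in [tense], which is not among the given features.)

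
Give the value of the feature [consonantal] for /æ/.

/æ/ is the low front unrounded vowel, hence [-consonantal].

[-consonantal]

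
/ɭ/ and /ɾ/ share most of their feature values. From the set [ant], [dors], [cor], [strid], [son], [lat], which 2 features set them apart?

The two segments share [−dorsal], [+coronal], [−strident], [+sonorant]. The only features from the list on which they differ: /ɭ/ is [+lateral] while /ɾ/ is [−lateral]; /ɭ/ is [−anterior] while /ɾ/ is [+anterior].

[lateral], [anterior]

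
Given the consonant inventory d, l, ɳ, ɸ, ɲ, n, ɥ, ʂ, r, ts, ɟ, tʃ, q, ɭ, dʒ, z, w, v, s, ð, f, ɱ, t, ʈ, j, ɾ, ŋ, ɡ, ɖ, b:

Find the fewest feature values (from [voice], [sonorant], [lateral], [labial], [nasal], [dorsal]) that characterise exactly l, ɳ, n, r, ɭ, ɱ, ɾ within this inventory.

[+sonorant, -dorsal]

/l, ɳ, n, r, ɭ, ɱ, ɾ/ are all [+sonorant], [-dorsal], and no other segment in the inventory matches both values. Dropping any one of them over-generates: [-dorsal] alone would also admit /d, ɸ, ʂ, ts, …/; [+sonorant] alone would also admit /ɲ, ɥ, w, j, …/. No other single listed feature picks out exactly this set either, so fewer than two features will not do.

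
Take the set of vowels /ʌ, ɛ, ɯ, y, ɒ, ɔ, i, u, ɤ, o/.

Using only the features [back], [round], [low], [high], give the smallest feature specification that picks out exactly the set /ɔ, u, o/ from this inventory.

[−low, +back, +round]

/ɔ, u, o/ are all [−low], [+back], [+round], and no other segment in the inventory matches all three values. Dropping any one of them over-generates: [+back, +round] alone would also admit /ɒ/; [−low, +round] alone would also admit /y/; [−low, +back] alone would also admit /ʌ, ɯ, ɤ/. No other combination of two listed features picks out exactly this set either, so fewer than three features will not do.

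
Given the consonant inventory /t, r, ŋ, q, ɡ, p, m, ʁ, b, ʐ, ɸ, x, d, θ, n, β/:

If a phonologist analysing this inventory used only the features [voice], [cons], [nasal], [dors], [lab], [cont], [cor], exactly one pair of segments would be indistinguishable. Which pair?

r, ʐ

On the given features, /r/ and /ʐ/ have an identical profile: [+voice], [+consonantal], [−nasal], [−dorsal], [−labial], [+continuant], [+coronal]. No other two segments in the inventory coincide on all 7 features. (They do differ in [sonorant], [strident] and [anterior], which are not among the given features.)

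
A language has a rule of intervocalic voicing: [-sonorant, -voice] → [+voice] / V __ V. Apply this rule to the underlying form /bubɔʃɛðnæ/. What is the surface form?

[bubɔʒɛðnæ]

/ʃ/ satisfies [-sonorant, -voice] and sits in V __ V. The [+voice] counterpart of the voiceless postalveolar fricative is /ʒ/. Other segments in /bubɔʃɛðnæ/ either fail the structural description or are not in the environment, so the surface form is [bubɔʒɛðnæ].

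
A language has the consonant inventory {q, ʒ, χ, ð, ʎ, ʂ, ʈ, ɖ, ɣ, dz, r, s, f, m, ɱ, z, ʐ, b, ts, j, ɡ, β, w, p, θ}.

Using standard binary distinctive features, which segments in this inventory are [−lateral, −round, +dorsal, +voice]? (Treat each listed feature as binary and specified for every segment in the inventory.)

Among the inventory, the [−lateral] segments are /q, ʒ, χ, ð, ʂ, ʈ, ɖ, ɣ, dz, r, s, f, m, ɱ, z, ʐ, b, ts, j, ɡ, β, w, p, θ/.
Among these, [−round] gives /q, ʒ, χ, ð, ʂ, ʈ, ɖ, ɣ, dz, r, s, f, m, ɱ, z, ʐ, b, ts, j, ɡ, β, p, θ/.
Within that set, [+dorsal] gives /q, χ, ɣ, j, ɡ/.
Intersecting with [+voice] leaves /ɣ, j, ɡ/.

ɣ, j, ɡ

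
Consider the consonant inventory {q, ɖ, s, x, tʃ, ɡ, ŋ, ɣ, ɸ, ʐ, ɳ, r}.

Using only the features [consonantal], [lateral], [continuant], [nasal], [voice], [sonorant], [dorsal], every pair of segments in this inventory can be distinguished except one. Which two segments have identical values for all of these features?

s, ɸ

On the given features, /s/ and /ɸ/ have an identical profile: [+consonantal], [−lateral], [+continuant], [−nasal], [−voice], [−sonorant], [−dorsal]. No other two segments in the inventory coincide on all 7 features. (They do differ in [strident], [labial] and [coronal], which are not among the given features.)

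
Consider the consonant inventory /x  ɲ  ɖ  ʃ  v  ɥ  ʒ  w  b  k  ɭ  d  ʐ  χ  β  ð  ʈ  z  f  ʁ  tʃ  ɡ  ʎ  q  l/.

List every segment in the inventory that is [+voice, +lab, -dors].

v, b, β

The [+voice] segments are /ɲ, ɖ, v, ɥ, ʒ, w, b, ɭ, d, ʐ, β, ð, z, ʁ, ɡ, ʎ, l/.
Intersecting with [+labial] gives /v, ɥ, w, b, β/.
Among these, [-dorsal] leaves /v, b, β/.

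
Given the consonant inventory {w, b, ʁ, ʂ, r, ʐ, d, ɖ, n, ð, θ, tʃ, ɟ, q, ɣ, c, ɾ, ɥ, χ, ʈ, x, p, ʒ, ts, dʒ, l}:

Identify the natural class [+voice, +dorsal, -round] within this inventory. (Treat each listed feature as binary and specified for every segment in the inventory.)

ʁ, ɟ, ɣ

Eliminate segments failing any feature: /w, ɥ/ are [+round]; /b, r, ʐ, d, ɖ, n, ð, ɾ, ʒ, dʒ, l/ are [-dorsal]; /ʂ, θ, tʃ, q, c, χ, ʈ, x, p, ts/ are [-voice]. The remaining /ʁ, ɟ, ɣ/ satisfy [+voice], [+dorsal], [-round].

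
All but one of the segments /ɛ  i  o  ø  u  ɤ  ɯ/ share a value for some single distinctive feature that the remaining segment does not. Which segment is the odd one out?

[tense] groups all but one: /ɯ, i, ø, ɤ, o, u/ share [+tense] while /ɛ/ (mid front unrounded lax vowel) alone is [−tense]. Removing any other segment would not leave a single-feature class that excludes it.

ɛ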